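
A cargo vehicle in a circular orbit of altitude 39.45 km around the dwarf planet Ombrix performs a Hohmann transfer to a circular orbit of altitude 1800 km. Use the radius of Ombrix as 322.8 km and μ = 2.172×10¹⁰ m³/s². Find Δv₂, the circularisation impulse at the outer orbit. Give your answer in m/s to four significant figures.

r₁ = 322.8 + 39.45 = 362.25 km = 3.6225×10⁵ m.
r₂ = 322.8 + 1800 = 2122.8 km = 2.1228×10⁶ m.
Transfer ellipse a_t = (r₁ + r₂)/2 = 1.243×10⁶ m.
At r₁: circular v_c1 = √(μ/r₁) = 244.9 m/s; transfer-periapsis v_p = √[μ(2/r₁ − 1/a_t)] = 320.1 m/s.
At r₂: circular v_c2 = √(μ/r₂) = 101.2 m/s; transfer-apoapsis v_a = √[μ(2/r₂ − 1/a_t)] = 54.62 m/s.
Δv₂ = v_c2 − v_a = 46.54 m/s.

Δv ≈ 46.54 m/s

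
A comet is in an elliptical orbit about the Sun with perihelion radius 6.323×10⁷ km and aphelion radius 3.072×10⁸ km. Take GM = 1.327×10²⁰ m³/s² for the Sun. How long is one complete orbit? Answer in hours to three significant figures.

T ≈ 12100 hours

Semi-major axis a = (r_p + r_a)/2 = (6.3230×10⁷ + 3.0720×10⁸)/2 = 1.8522×10⁸ km = 1.852×10¹¹ m.
By Kepler's third law T = 2π√(a³/μ) = 2π × 6.920×10⁶ = 4.348×10⁷ s.
= 12080 hours.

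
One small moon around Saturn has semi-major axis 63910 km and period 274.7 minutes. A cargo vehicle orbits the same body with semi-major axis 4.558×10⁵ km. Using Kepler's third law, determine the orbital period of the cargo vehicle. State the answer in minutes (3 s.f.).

Kepler's third law: T² ∝ a³, so T₂ = T₁ (a₂/a₁)^(3/2).
a₂/a₁ = 7.132, (a₂/a₁)^(3/2) = 19.05.
T₂ = 274.7 × 19.05 = 5232 minutes.

T₂ ≈ 5230 minutes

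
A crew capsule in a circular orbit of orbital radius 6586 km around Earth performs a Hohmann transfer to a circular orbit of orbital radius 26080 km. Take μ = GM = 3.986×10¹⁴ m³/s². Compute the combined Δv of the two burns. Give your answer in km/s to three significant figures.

r₁ = 6586 km = 6.586×10⁶ m.
r₂ = 26080 km = 2.608×10⁷ m.
Transfer ellipse a_t = (r₁ + r₂)/2 = 1.633×10⁷ m.
At r₁: circular v_c1 = √(μ/r₁) = 7780 m/s; transfer-perigee v_p = √[μ(2/r₁ − 1/a_t)] = 9831 m/s.
Δv₁ = v_p − v_c1 = 2051 m/s.
At r₂: circular v_c2 = √(μ/r₂) = 3909 m/s; transfer-apogee v_a = √[μ(2/r₂ − 1/a_t)] = 2483 m/s.
Δv₂ = v_c2 − v_a = 1427 m/s.
Total Δv = Δv₁ + Δv₂ = 3478 m/s = 3.478 km/s.

Δv_total ≈ 3.48 km/s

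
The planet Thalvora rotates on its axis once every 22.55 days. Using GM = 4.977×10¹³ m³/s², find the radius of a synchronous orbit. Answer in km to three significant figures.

T = 22.55 days = 1.948×10⁶ s.
A synchronous orbit has period T, so by Kepler's third law a = (μT²/4π²)^(1/3).
μT²/4π² = 4.977×10¹³ × (1.948×10⁶)² / 39.48 = 4.786×10²⁴ m³.
a = 1.685×10⁸ m = 1.6852×10⁵ km.

r_sync ≈ 1.69×10⁵ km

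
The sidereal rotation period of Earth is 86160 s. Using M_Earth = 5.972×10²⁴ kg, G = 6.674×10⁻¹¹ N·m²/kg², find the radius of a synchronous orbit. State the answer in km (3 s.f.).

μ = GM = 6.674×10⁻¹¹ × 5.972×10²⁴ = 3.986×10¹⁴ m³/s².
A synchronous orbit has period T, so by Kepler's third law a = (μT²/4π²)^(1/3).
μT²/4π² = 3.986×10¹⁴ × (8.616×10⁴)² / 39.48 = 7.495×10²² m³.
a = 4.216×10⁷ m = 42162 km.

r_sync ≈ 42200 km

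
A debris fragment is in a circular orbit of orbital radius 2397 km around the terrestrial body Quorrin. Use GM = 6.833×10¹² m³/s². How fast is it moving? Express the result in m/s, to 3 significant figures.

v ≈ 1690 m/s

r = 2397 km = 2.397×10⁶ m.
For a circular orbit v = √(μ/r) = √(6.833×10¹² / 2.397×10⁶) = √(2.851×10⁶) = 1688 m/s.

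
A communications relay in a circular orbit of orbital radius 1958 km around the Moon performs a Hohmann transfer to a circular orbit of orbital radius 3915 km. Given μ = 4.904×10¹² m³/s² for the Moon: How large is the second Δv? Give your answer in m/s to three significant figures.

r₁ = 1958 km = 1.958×10⁶ m.
r₂ = 3915 km = 3.915×10⁶ m.
Transfer ellipse a_t = (r₁ + r₂)/2 = 2.936×10⁶ m.
At r₁: circular v_c1 = √(μ/r₁) = 1583 m/s; transfer-perilune v_p = √[μ(2/r₁ − 1/a_t)] = 1827 m/s.
At r₂: circular v_c2 = √(μ/r₂) = 1119 m/s; transfer-apolune v_a = √[μ(2/r₂ − 1/a_t)] = 913.9 m/s.
Δv₂ = v_c2 − v_a = 205.3 m/s.

Δv ≈ 205 m/s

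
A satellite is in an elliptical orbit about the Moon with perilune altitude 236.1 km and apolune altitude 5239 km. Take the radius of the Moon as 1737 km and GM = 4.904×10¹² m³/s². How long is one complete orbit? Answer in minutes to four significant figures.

T ≈ 447.6 minutes

r_p = 1737 + 236.1 = 1973.1 km = 1.9731×10⁶ m.
r_a = 1737 + 5239 = 6976.0 km = 6.9760×10⁶ m.
Semi-major axis a = (r_p + r_a)/2 = (1973.1 + 6976.0)/2 = 4474.6 km = 4.475×10⁶ m.
By Kepler's third law T = 2π√(a³/μ) = 2π × 4.274×10³ = 2.686×10⁴ s.
= 447.6 minutes.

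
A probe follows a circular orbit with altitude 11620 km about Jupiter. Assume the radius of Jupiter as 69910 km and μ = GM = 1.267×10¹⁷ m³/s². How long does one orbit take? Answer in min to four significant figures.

r = 69910 + 11620 = 81530 km = 8.1530×10⁷ m.
Kepler's third law: T = 2π√(r³/μ) = 2π√((8.153×10⁷)³ / 1.267×10¹⁷).
r³/μ = 4.277×10⁶ s², so T = 2π × 2.068×10³ = 1.299×10⁴ s.
Converting: 1.299×10⁴ s ÷ 60.00 = 216.6 min.

T ≈ 216.6 min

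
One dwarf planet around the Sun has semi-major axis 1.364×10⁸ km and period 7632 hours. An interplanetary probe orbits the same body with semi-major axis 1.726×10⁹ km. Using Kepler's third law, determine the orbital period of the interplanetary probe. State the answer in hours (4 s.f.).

Kepler's third law: T² ∝ a³, so T₂ = T₁ (a₂/a₁)^(3/2).
a₂/a₁ = 12.65, (a₂/a₁)^(3/2) = 45.01.
T₂ = 7632 × 45.01 = 3.435×10⁵ hours.

T₂ ≈ 3.435×10⁵ hours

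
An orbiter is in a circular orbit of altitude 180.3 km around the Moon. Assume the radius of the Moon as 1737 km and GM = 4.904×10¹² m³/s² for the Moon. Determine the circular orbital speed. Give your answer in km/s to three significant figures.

r = 1737 + 180.3 = 1917.3 km = 1.9173×10⁶ m.
For a circular orbit v = √(μ/r) = √(4.904×10¹² / 1.917×10⁶) = √(2.558×10⁶) = 1599 m/s.
That is 1.599 km/s.

v ≈ 1.60 km/s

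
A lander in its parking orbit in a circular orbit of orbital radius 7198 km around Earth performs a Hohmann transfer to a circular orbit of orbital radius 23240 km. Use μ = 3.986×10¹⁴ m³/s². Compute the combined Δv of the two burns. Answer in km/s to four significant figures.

Δv_total ≈ 3.048 km/s

r₁ = 7198 km = 7.198×10⁶ m.
r₂ = 23240 km = 2.324×10⁷ m.
Transfer ellipse a_t = (r₁ + r₂)/2 = 1.522×10⁷ m.
At r₁: circular v_c1 = √(μ/r₁) = 7442 m/s; transfer-perigee v_p = √[μ(2/r₁ − 1/a_t)] = 9196 m/s.
Δv₁ = v_p − v_c1 = 1754 m/s.
At r₂: circular v_c2 = √(μ/r₂) = 4141 m/s; transfer-apogee v_a = √[μ(2/r₂ − 1/a_t)] = 2848 m/s.
Δv₂ = v_c2 − v_a = 1293 m/s.
Total Δv = Δv₁ + Δv₂ = 3048 m/s = 3.048 km/s.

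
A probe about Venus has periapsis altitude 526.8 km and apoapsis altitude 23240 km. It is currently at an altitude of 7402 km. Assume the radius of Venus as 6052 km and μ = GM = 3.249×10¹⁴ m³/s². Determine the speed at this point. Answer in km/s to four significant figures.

r_p = 6052 + 526.8 = 6578.8 km = 6.5788×10⁶ m.
r_a = 6052 + 23240 = 29292 km = 2.9292×10⁷ m.
r = 6052 + 7402 = 13454 km = 1.345×10⁷ m.
Semi-major axis a = (r_p + r_a)/2 = 17935 km = 1.794×10⁷ m.
Vis-viva: v² = μ(2/r − 1/a) = 3.249×10¹⁴ × (1.487×10⁻⁷ − 5.576×10⁻⁸) = 3.018×10⁷ m²/s².
v = 5494 m/s = 5.494 km/s.

v ≈ 5.494 km/s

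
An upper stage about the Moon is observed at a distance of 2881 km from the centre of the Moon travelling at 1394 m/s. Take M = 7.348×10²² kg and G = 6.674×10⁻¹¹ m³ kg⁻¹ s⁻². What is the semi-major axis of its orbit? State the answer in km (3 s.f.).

μ = GM = 6.674×10⁻¹¹ × 7.348×10²² = 4.904×10¹² m³/s².
r = 2.881×10⁶ m.
Vis-viva rearranged: 1/a = 2/r − v²/μ = 6.942×10⁻⁷ − 3.963×10⁻⁷ = 2.980×10⁻⁷ m⁻¹.
a = 3.356×10⁶ m = 3356.2 km.

a ≈ 3360 km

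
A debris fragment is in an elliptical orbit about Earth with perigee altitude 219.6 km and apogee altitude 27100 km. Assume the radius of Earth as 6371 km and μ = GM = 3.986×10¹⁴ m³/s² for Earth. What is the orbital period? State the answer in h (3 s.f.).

r_p = 6371 + 219.6 = 6590.6 km = 6.5906×10⁶ m.
r_a = 6371 + 27100 = 33471 km = 3.3471×10⁷ m.
Semi-major axis a = (r_p + r_a)/2 = (6590.6 + 33471)/2 = 20031 km = 2.003×10⁷ m.
By Kepler's third law T = 2π√(a³/μ) = 2π × 4.490×10³ = 2.821×10⁴ s.
= 7.837 h.

T ≈ 7.84 h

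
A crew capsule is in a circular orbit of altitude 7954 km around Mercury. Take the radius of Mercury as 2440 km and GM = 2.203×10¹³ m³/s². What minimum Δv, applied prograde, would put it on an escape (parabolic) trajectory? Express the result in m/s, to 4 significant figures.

r = 2440 + 7954 = 10394 km = 1.0394×10⁷ m.
Circular speed v_c = √(μ/r) = 1456 m/s.
Escape speed v_esc = √(2μ/r) = √2 × v_c = 2059 m/s.
Δv = v_esc − v_c = 603.0 m/s.

Δv ≈ 603.0 m/s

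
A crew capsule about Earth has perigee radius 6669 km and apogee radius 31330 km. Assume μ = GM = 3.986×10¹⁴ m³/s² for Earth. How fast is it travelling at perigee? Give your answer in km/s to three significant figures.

Semi-major axis a = (r_p + r_a)/2 = 19000 km = 1.900×10⁷ m.
Vis-viva: v² = μ(2/r − 1/a) = 3.986×10¹⁴ × (2.999×10⁻⁷ − 5.263×10⁻⁸) = 9.856×10⁷ m²/s².
v = 9928 m/s = 9.928 km/s.

v ≈ 9.93 km/s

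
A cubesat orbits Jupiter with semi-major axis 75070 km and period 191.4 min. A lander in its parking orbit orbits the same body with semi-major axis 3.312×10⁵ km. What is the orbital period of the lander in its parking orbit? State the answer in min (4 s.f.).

T₂ ≈ 1774 min

Kepler's third law: T² ∝ a³, so T₂ = T₁ (a₂/a₁)^(3/2).
a₂/a₁ = 4.412, (a₂/a₁)^(3/2) = 9.267.
T₂ = 191.4 × 9.267 = 1774 min.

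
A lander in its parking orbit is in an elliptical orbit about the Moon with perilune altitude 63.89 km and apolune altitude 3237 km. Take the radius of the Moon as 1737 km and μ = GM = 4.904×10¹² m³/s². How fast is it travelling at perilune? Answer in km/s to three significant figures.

v ≈ 2.00 km/s

r_p = 1737 + 63.89 = 1800.9 km = 1.8009×10⁶ m.
r_a = 1737 + 3237 = 4974.0 km = 4.9740×10⁶ m.
Semi-major axis a = (r_p + r_a)/2 = 3387.4 km = 3.387×10⁶ m.
Vis-viva: v² = μ(2/r − 1/a) = 4.904×10¹² × (1.111×10⁻⁶ − 2.952×10⁻⁷) = 3.998×10⁶ m²/s².
v = 2000 m/s = 2.000 km/s.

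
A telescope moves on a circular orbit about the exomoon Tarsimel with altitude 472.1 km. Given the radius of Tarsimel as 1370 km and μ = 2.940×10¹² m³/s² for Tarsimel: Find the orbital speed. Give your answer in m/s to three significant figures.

r = 1370 + 472.1 = 1842.1 km = 1.8421×10⁶ m.
For a circular orbit v = √(μ/r) = √(2.940×10¹² / 1.842×10⁶) = √(1.596×10⁶) = 1263 m/s.

v ≈ 1260 m/s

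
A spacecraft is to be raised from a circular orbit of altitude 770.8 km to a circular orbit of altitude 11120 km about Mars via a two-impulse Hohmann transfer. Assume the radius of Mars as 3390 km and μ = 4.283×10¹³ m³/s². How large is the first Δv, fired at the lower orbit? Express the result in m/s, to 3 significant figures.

r₁ = 3390 + 770.8 = 4160.8 km = 4.1608×10⁶ m.
r₂ = 3390 + 11120 = 14510 km = 1.4510×10⁷ m.
Transfer ellipse a_t = (r₁ + r₂)/2 = 9.335×10⁶ m.
At r₁: circular v_c1 = √(μ/r₁) = 3208 m/s; transfer-periapsis v_p = √[μ(2/r₁ − 1/a_t)] = 4000 m/s.
Δv₁ = v_p − v_c1 = 791.6 m/s.

Δv ≈ 792 m/s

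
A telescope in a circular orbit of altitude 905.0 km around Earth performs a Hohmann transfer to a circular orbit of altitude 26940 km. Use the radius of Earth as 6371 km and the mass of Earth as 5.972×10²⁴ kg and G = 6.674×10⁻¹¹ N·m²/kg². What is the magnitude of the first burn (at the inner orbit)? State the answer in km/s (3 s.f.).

μ = GM = 6.674×10⁻¹¹ × 5.972×10²⁴ = 3.986×10¹⁴ m³/s².
r₁ = 6371 + 905.0 = 7276.0 km = 7.2760×10⁶ m.
r₂ = 6371 + 26940 = 33311 km = 3.3311×10⁷ m.
Transfer ellipse a_t = (r₁ + r₂)/2 = 2.029×10⁷ m.
At r₁: circular v_c1 = √(μ/r₁) = 7401 m/s; transfer-perigee v_p = √[μ(2/r₁ − 1/a_t)] = 9482 m/s.
Δv₁ = v_p − v_c1 = 2081 m/s.
= 2.081 km/s.

Δv ≈ 2.08 km/s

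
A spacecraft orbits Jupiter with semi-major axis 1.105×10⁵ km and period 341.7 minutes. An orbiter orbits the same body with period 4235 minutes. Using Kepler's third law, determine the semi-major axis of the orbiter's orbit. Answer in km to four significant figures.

Kepler's third law: a³ ∝ T², so a₂ = a₁ (T₂/T₁)^(2/3).
T₂/T₁ = 12.39, (T₂/T₁)^(2/3) = 5.356.
a₂ = 1.105×10⁵ × 5.356 = 5.918×10⁵ km.

a₂ ≈ 5.918×10⁵ km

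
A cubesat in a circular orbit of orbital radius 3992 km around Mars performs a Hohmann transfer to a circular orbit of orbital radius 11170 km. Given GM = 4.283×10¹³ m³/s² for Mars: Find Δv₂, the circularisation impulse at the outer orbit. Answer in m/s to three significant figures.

Δv ≈ 537 m/s

r₁ = 3992 km = 3.992×10⁶ m.
r₂ = 11170 km = 1.117×10⁷ m.
Transfer ellipse a_t = (r₁ + r₂)/2 = 7.581×10⁶ m.
At r₁: circular v_c1 = √(μ/r₁) = 3276 m/s; transfer-periapsis v_p = √[μ(2/r₁ − 1/a_t)] = 3976 m/s.
At r₂: circular v_c2 = √(μ/r₂) = 1958 m/s; transfer-apoapsis v_a = √[μ(2/r₂ − 1/a_t)] = 1421 m/s.
Δv₂ = v_c2 − v_a = 537.2 m/s.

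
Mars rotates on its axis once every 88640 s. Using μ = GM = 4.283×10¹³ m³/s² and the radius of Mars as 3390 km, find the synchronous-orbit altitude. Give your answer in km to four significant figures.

A synchronous orbit has period T, so by Kepler's third law a = (μT²/4π²)^(1/3).
μT²/4π² = 4.283×10¹³ × (8.864×10⁴)² / 39.48 = 8.524×10²¹ m³.
a = 2.043×10⁷ m = 20428 km.
Altitude h = a − R = 20428 − 3390 = 17038 km.

h_sync ≈ 17040 km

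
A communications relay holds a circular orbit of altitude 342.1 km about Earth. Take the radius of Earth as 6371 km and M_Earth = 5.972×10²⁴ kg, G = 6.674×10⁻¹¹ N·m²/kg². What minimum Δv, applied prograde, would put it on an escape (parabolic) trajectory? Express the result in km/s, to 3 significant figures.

Δv ≈ 3.19 km/s

μ = GM = 6.674×10⁻¹¹ × 5.972×10²⁴ = 3.986×10¹⁴ m³/s².
r = 6371 + 342.1 = 6713.1 km = 6.7131×10⁶ m.
Circular speed v_c = √(μ/r) = 7705 m/s.
Escape speed v_esc = √(2μ/r) = √2 × v_c = 10900 m/s.
Δv = v_esc − v_c = 3192 m/s = 3.192 km/s.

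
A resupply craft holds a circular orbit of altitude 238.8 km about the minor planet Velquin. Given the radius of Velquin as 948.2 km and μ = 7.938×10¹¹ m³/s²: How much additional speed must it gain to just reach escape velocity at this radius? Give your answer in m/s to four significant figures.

r = 948.2 + 238.8 = 1187.0 km = 1.1870×10⁶ m.
Circular speed v_c = √(μ/r) = 817.8 m/s.
Escape speed v_esc = √(2μ/r) = √2 × v_c = 1156 m/s.
Δv = v_esc − v_c = 338.7 m/s.

Δv ≈ 338.7 m/s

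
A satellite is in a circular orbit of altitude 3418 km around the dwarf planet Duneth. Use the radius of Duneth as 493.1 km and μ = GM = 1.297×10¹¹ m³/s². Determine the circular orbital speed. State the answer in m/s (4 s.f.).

v ≈ 182.1 m/s

r = 493.1 + 3418 = 3911.1 km = 3.9111×10⁶ m.
For a circular orbit v = √(μ/r) = √(1.297×10¹¹ / 3.911×10⁶) = √(3.316×10⁴) = 182.1 m/s.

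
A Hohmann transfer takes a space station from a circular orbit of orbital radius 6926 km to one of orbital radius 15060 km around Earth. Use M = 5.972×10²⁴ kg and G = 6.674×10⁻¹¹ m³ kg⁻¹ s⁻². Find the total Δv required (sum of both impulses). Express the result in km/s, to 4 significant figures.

μ = GM = 6.674×10⁻¹¹ × 5.972×10²⁴ = 3.986×10¹⁴ m³/s².
r₁ = 6926 km = 6.926×10⁶ m.
r₂ = 15060 km = 1.506×10⁷ m.
Transfer ellipse a_t = (r₁ + r₂)/2 = 1.099×10⁷ m.
At r₁: circular v_c1 = √(μ/r₁) = 7586 m/s; transfer-perigee v_p = √[μ(2/r₁ − 1/a_t)] = 8879 m/s.
Δv₁ = v_p − v_c1 = 1293 m/s.
At r₂: circular v_c2 = √(μ/r₂) = 5144 m/s; transfer-apogee v_a = √[μ(2/r₂ − 1/a_t)] = 4083 m/s.
Δv₂ = v_c2 − v_a = 1061 m/s.
Total Δv = Δv₁ + Δv₂ = 2354 m/s = 2.354 km/s.

Δv_total ≈ 2.354 km/s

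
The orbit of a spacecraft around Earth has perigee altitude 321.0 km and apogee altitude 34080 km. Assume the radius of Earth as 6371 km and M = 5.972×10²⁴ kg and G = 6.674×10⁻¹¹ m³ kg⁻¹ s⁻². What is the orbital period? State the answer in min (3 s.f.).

T ≈ 600 min

μ = GM = 6.674×10⁻¹¹ × 5.972×10²⁴ = 3.986×10¹⁴ m³/s².
r_p = 6371 + 321.0 = 6692.0 km = 6.6920×10⁶ m.
r_a = 6371 + 34080 = 40451 km = 4.0451×10⁷ m.
Semi-major axis a = (r_p + r_a)/2 = (6692.0 + 40451)/2 = 23572 km = 2.357×10⁷ m.
By Kepler's third law T = 2π√(a³/μ) = 2π × 5.732×10³ = 3.602×10⁴ s.
= 600.3 min.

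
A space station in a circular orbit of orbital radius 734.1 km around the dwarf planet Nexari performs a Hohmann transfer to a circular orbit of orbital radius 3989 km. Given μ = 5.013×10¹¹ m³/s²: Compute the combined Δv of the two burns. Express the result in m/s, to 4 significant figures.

r₁ = 734.1 km = 7.341×10⁵ m.
r₂ = 3989 km = 3.989×10⁶ m.
Transfer ellipse a_t = (r₁ + r₂)/2 = 2.362×10⁶ m.
At r₁: circular v_c1 = √(μ/r₁) = 826.4 m/s; transfer-periapsis v_p = √[μ(2/r₁ − 1/a_t)] = 1074 m/s.
Δv₁ = v_p − v_c1 = 247.6 m/s.
At r₂: circular v_c2 = √(μ/r₂) = 354.5 m/s; transfer-apoapsis v_a = √[μ(2/r₂ − 1/a_t)] = 197.6 m/s.
Δv₂ = v_c2 − v_a = 156.9 m/s.
Total Δv = Δv₁ + Δv₂ = 404.5 m/s.

Δv_total ≈ 404.5 m/s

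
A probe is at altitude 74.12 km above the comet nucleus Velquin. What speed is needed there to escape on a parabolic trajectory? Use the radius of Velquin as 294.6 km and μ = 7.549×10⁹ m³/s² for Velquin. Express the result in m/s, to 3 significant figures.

r = 294.6 + 74.12 = 368.72 km = 3.6872×10⁵ m.
Escape speed v_esc = √(2μ/r) = √(2 × 7.549×10⁹ / 3.687×10⁵) = √(4.095×10⁴) = 202.4 m/s.

v_esc ≈ 202 m/s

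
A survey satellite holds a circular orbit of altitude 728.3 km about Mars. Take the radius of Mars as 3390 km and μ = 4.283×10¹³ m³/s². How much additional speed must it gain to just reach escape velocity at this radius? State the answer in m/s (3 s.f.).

Δv ≈ 1340 m/s

r = 3390 + 728.3 = 4118.3 km = 4.1183×10⁶ m.
Circular speed v_c = √(μ/r) = 3225 m/s.
Escape speed v_esc = √(2μ/r) = √2 × v_c = 4561 m/s.
Δv = v_esc − v_c = 1336 m/s.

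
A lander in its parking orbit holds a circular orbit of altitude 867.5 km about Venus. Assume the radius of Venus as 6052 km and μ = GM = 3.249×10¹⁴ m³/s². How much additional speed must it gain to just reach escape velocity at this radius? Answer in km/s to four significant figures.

r = 6052 + 867.5 = 6919.5 km = 6.9195×10⁶ m.
Circular speed v_c = √(μ/r) = 6852 m/s.
Escape speed v_esc = √(2μ/r) = √2 × v_c = 9691 m/s.
Δv = v_esc − v_c = 2838 m/s = 2.838 km/s.

Δv ≈ 2.838 km/s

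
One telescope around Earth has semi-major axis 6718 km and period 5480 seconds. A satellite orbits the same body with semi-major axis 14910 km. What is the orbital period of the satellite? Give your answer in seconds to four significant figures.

Kepler's third law: T² ∝ a³, so T₂ = T₁ (a₂/a₁)^(3/2).
a₂/a₁ = 2.219, (a₂/a₁)^(3/2) = 3.306.
T₂ = 5480 × 3.306 = 18120 seconds.

T₂ ≈ 18120 seconds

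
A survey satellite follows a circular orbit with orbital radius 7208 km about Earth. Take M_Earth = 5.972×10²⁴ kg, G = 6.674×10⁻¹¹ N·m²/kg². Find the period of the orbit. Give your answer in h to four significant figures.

T ≈ 1.692 h

μ = GM = 6.674×10⁻¹¹ × 5.972×10²⁴ = 3.986×10¹⁴ m³/s².
r = 7208 km = 7.208×10⁶ m.
Kepler's third law: T = 2π√(r³/μ) = 2π√((7.208×10⁶)³ / 3.986×10¹⁴).
r³/μ = 9.396×10⁵ s², so T = 2π × 9.693×10² = 6.090×10³ s.
Converting: 6.090×10³ s ÷ 3600 = 1.692 h.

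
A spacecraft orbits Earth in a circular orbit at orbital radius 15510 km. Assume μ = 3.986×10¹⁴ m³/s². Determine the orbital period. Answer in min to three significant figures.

r = 15510 km = 1.551×10⁷ m.
Kepler's third law: T = 2π√(r³/μ) = 2π√((1.551×10⁷)³ / 3.986×10¹⁴).
r³/μ = 9.360×10⁶ s², so T = 2π × 3.059×10³ = 1.922×10⁴ s.
Converting: 1.922×10⁴ s ÷ 60.00 = 320.4 min.

T ≈ 320 min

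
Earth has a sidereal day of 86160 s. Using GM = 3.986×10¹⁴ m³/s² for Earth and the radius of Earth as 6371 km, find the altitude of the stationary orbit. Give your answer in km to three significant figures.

A synchronous orbit has period T, so by Kepler's third law a = (μT²/4π²)^(1/3).
μT²/4π² = 3.986×10¹⁴ × (8.616×10⁴)² / 39.48 = 7.495×10²² m³.
a = 4.216×10⁷ m = 42163 km.
Altitude h = a − R = 42163 − 6371 = 35792 km.

h_sync ≈ 35800 km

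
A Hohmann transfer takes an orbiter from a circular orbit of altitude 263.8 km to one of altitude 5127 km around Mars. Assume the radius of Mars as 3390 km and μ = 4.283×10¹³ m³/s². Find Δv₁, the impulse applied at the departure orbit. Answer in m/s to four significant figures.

r₁ = 3390 + 263.8 = 3653.8 km = 3.6538×10⁶ m.
r₂ = 3390 + 5127 = 8517.0 km = 8.5170×10⁶ m.
Transfer ellipse a_t = (r₁ + r₂)/2 = 6.085×10⁶ m.
At r₁: circular v_c1 = √(μ/r₁) = 3424 m/s; transfer-periapsis v_p = √[μ(2/r₁ − 1/a_t)] = 4050 m/s.
Δv₁ = v_p − v_c1 = 626.7 m/s.

Δv ≈ 626.7 m/s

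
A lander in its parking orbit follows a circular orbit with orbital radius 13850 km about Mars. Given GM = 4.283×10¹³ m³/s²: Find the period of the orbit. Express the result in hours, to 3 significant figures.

r = 13850 km = 1.385×10⁷ m.
Kepler's third law: T = 2π√(r³/μ) = 2π√((1.385×10⁷)³ / 4.283×10¹³).
r³/μ = 6.203×10⁷ s², so T = 2π × 7.876×10³ = 4.949×10⁴ s.
Converting: 4.949×10⁴ s ÷ 3600 = 13.75 hours.

T ≈ 13.7 hours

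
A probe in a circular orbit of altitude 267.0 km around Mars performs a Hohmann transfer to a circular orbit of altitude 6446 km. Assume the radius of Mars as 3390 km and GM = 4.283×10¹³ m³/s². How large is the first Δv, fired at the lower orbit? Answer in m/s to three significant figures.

Δv ≈ 710 m/s

r₁ = 3390 + 267.0 = 3657.0 km = 3.6570×10⁶ m.
r₂ = 3390 + 6446 = 9836.0 km = 9.8360×10⁶ m.
Transfer ellipse a_t = (r₁ + r₂)/2 = 6.746×10⁶ m.
At r₁: circular v_c1 = √(μ/r₁) = 3422 m/s; transfer-periapsis v_p = √[μ(2/r₁ − 1/a_t)] = 4132 m/s.
Δv₁ = v_p − v_c1 = 710.0 m/s.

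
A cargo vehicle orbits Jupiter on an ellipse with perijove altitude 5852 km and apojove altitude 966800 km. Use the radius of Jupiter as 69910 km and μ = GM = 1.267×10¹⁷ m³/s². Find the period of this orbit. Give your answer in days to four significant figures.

T ≈ 2.680 days

r_p = 69910 + 5852 = 75762 km = 7.5762×10⁷ m.
r_a = 69910 + 966800 = 1036700 km = 1.0367×10⁹ m.
Semi-major axis a = (r_p + r_a)/2 = (75762 + 1.0367×10⁶)/2 = 5.5624×10⁵ km = 5.562×10⁸ m.
By Kepler's third law T = 2π√(a³/μ) = 2π × 3.686×10⁴ = 2.316×10⁵ s.
= 2.680 days.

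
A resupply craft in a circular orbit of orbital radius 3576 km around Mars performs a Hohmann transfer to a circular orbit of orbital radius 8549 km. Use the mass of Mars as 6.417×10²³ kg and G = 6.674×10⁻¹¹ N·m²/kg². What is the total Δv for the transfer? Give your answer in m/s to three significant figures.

Δv_total ≈ 1170 m/s

μ = GM = 6.674×10⁻¹¹ × 6.417×10²³ = 4.283×10¹³ m³/s².
r₁ = 3576 km = 3.576×10⁶ m.
r₂ = 8549 km = 8.549×10⁶ m.
Transfer ellipse a_t = (r₁ + r₂)/2 = 6.062×10⁶ m.
At r₁: circular v_c1 = √(μ/r₁) = 3461 m/s; transfer-periapsis v_p = √[μ(2/r₁ − 1/a_t)] = 4110 m/s.
Δv₁ = v_p − v_c1 = 648.9 m/s.
At r₂: circular v_c2 = √(μ/r₂) = 2238 m/s; transfer-apoapsis v_a = √[μ(2/r₂ − 1/a_t)] = 1719 m/s.
Δv₂ = v_c2 − v_a = 519.2 m/s.
Total Δv = Δv₁ + Δv₂ = 1168 m/s.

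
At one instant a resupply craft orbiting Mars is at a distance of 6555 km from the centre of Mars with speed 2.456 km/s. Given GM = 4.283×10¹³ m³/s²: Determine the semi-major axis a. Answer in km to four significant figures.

r = 6.555×10⁶ m.
Specific orbital energy ε = v²/2 − μ/r = (2456)²/2 − 4.283×10¹³/6.555×10⁶ = -3.518×10⁶ J/kg.
Since ε = −μ/(2a), a = −μ/(2ε) = 6.087×10⁶ m = 6087.3 km.

a ≈ 6087 km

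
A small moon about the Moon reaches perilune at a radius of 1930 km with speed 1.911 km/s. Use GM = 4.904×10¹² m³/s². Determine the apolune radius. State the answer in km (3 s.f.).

r_p = 1.930×10⁶ m.
Specific energy ε = v²/2 − μ/r = -7.150×10⁵ J/kg, so a = −μ/(2ε) = 3.430×10⁶ m.
The apsides satisfy r_p + r_a = 2a, so the apolune radius is 2a − r_p = 4.929×10⁶ m = 4929.0 km.

apolune radius ≈ 4930 km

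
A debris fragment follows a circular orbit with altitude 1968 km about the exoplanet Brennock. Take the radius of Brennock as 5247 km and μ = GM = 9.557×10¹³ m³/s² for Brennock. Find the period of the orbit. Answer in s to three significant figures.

r = 5247 + 1968 = 7215.0 km = 7.2150×10⁶ m.
Kepler's third law: T = 2π√(r³/μ) = 2π√((7.215×10⁶)³ / 9.557×10¹³).
r³/μ = 3.930×10⁶ s², so T = 2π × 1.982×10³ = 1.246×10⁴ s.

T ≈ 12500 s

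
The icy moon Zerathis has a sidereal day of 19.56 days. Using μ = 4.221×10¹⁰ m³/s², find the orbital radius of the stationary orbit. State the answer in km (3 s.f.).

r_sync ≈ 14500 km

T = 19.56 days = 1.690×10⁶ s.
A synchronous orbit has period T, so by Kepler's third law a = (μT²/4π²)^(1/3).
μT²/4π² = 4.221×10¹⁰ × (1.690×10⁶)² / 39.48 = 3.054×10²¹ m³.
a = 1.451×10⁷ m = 14508 km.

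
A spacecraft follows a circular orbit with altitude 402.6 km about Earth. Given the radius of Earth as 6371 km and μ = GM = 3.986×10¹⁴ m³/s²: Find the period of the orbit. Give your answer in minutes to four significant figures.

T ≈ 92.47 minutes

r = 6371 + 402.6 = 6773.6 km = 6.7736×10⁶ m.
Kepler's third law: T = 2π√(r³/μ) = 2π√((6.774×10⁶)³ / 3.986×10¹⁴).
r³/μ = 7.797×10⁵ s², so T = 2π × 8.830×10² = 5.548×10³ s.
Converting: 5.548×10³ s ÷ 60.00 = 92.47 minutes.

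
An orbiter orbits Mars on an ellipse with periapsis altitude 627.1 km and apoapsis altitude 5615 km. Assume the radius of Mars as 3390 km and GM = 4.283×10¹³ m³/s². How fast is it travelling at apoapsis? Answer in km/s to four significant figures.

v ≈ 1.713 km/s

r_p = 3390 + 627.1 = 4017.1 km = 4.0171×10⁶ m.
r_a = 3390 + 5615 = 9005.0 km = 9.0050×10⁶ m.
Semi-major axis a = (r_p + r_a)/2 = 6511.1 km = 6.511×10⁶ m.
Vis-viva: v² = μ(2/r − 1/a) = 4.283×10¹³ × (2.221×10⁻⁷ − 1.536×10⁻⁷) = 2.934×10⁶ m²/s².
v = 1713 m/s = 1.713 km/s.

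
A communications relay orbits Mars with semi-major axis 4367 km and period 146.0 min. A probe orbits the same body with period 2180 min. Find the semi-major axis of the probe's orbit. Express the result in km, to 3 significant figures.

Kepler's third law: a³ ∝ T², so a₂ = a₁ (T₂/T₁)^(2/3).
T₂/T₁ = 14.93, (T₂/T₁)^(2/3) = 6.064.
a₂ = 4367 × 6.064 = 26480 km.

a₂ ≈ 26500 km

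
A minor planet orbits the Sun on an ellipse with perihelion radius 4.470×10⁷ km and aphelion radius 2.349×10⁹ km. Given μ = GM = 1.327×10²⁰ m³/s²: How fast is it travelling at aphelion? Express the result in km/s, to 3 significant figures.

v ≈ 1.45 km/s

Semi-major axis a = (r_p + r_a)/2 = 1.1968×10⁹ km = 1.197×10¹² m.
Vis-viva: v² = μ(2/r − 1/a) = 1.327×10²⁰ × (8.514×10⁻¹³ − 8.355×10⁻¹³) = 2.110×10⁶ m²/s².
v = 1453 m/s = 1.453 km/s.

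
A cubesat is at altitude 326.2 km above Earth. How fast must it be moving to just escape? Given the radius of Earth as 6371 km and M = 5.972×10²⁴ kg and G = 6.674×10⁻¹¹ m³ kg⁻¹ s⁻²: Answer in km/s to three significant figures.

v_esc ≈ 10.9 km/s

μ = GM = 6.674×10⁻¹¹ × 5.972×10²⁴ = 3.986×10¹⁴ m³/s².
r = 6371 + 326.2 = 6697.2 km = 6.6972×10⁶ m.
Escape speed v_esc = √(2μ/r) = √(2 × 3.986×10¹⁴ / 6.697×10⁶) = √(1.190×10⁸) = 10910 m/s.
= 10.91 km/s.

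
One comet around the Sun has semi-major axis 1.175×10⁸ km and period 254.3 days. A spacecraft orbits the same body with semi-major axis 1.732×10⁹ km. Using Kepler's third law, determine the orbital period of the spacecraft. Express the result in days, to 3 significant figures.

T₂ ≈ 14400 days

Kepler's third law: T² ∝ a³, so T₂ = T₁ (a₂/a₁)^(3/2).
a₂/a₁ = 14.74, (a₂/a₁)^(3/2) = 56.59.
T₂ = 254.3 × 56.59 = 14390 days.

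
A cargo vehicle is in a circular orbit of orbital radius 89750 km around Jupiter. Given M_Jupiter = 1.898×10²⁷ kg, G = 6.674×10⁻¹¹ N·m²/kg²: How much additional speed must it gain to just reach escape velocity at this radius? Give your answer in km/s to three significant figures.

μ = GM = 6.674×10⁻¹¹ × 1.898×10²⁷ = 1.267×10¹⁷ m³/s².
r = 89750 km = 8.975×10⁷ m.
Circular speed v_c = √(μ/r) = 37570 m/s.
Escape speed v_esc = √(2μ/r) = √2 × v_c = 53130 m/s.
Δv = v_esc − v_c = 15560 m/s = 15.56 km/s.

Δv ≈ 15.6 km/s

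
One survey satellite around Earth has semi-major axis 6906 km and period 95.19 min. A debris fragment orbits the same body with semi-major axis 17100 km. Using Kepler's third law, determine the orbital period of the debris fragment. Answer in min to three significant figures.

Kepler's third law: T² ∝ a³, so T₂ = T₁ (a₂/a₁)^(3/2).
a₂/a₁ = 2.476, (a₂/a₁)^(3/2) = 3.896.
T₂ = 95.19 × 3.896 = 370.9 min.

T₂ ≈ 371 min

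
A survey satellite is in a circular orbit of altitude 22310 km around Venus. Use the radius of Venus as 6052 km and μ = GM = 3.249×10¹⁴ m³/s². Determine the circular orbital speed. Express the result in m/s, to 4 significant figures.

v ≈ 3385 m/s

r = 6052 + 22310 = 28362 km = 2.8362×10⁷ m.
For a circular orbit v = √(μ/r) = √(3.249×10¹⁴ / 2.836×10⁷) = √(1.146×10⁷) = 3385 m/s.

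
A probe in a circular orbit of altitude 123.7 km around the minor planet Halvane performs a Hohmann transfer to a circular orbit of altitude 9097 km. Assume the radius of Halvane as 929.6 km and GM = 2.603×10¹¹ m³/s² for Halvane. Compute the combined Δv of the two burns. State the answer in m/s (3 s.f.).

r₁ = 929.6 + 123.7 = 1053.3 km = 1.0533×10⁶ m.
r₂ = 929.6 + 9097 = 10027 km = 1.0027×10⁷ m.
Transfer ellipse a_t = (r₁ + r₂)/2 = 5.540×10⁶ m.
At r₁: circular v_c1 = √(μ/r₁) = 497.1 m/s; transfer-periapsis v_p = √[μ(2/r₁ − 1/a_t)] = 668.8 m/s.
Δv₁ = v_p − v_c1 = 171.7 m/s.
At r₂: circular v_c2 = √(μ/r₂) = 161.1 m/s; transfer-apoapsis v_a = √[μ(2/r₂ − 1/a_t)] = 70.26 m/s.
Δv₂ = v_c2 − v_a = 90.87 m/s.
Total Δv = Δv₁ + Δv₂ = 262.5 m/s.

Δv_total ≈ 263 m/s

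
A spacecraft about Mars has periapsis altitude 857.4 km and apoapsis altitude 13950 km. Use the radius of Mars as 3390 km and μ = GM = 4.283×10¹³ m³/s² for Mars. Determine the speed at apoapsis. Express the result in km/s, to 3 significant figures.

v ≈ 0.986 km/s

r_p = 3390 + 857.4 = 4247.4 km = 4.2474×10⁶ m.
r_a = 3390 + 13950 = 17340 km = 1.7340×10⁷ m.
Semi-major axis a = (r_p + r_a)/2 = 10794 km = 1.079×10⁷ m.
Vis-viva: v² = μ(2/r − 1/a) = 4.283×10¹³ × (1.153×10⁻⁷ − 9.265×10⁻⁸) = 9.720×10⁵ m²/s².
v = 985.9 m/s = 0.9859 km/s.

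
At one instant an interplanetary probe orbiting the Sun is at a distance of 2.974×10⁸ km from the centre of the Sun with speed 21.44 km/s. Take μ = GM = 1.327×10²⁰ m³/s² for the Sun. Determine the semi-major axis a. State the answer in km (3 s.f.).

r = 2.974×10¹¹ m.
Vis-viva rearranged: 1/a = 2/r − v²/μ = 6.725×10⁻¹² − 3.464×10⁻¹² = 3.261×10⁻¹² m⁻¹.
a = 3.067×10¹¹ m = 3.0666×10⁸ km.

a ≈ 3.07×10⁸ km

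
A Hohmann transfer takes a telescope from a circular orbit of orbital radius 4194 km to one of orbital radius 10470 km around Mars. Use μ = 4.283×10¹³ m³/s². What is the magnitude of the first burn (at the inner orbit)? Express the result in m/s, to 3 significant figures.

r₁ = 4194 km = 4.194×10⁶ m.
r₂ = 10470 km = 1.047×10⁷ m.
Transfer ellipse a_t = (r₁ + r₂)/2 = 7.332×10⁶ m.
At r₁: circular v_c1 = √(μ/r₁) = 3196 m/s; transfer-periapsis v_p = √[μ(2/r₁ − 1/a_t)] = 3819 m/s.
Δv₁ = v_p − v_c1 = 623.1 m/s.

Δv ≈ 623 m/s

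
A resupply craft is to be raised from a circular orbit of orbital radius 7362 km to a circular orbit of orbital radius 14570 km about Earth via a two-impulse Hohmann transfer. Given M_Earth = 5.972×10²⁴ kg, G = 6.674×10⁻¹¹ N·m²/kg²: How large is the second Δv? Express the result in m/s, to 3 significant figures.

Δv ≈ 945 m/s

μ = GM = 6.674×10⁻¹¹ × 5.972×10²⁴ = 3.986×10¹⁴ m³/s².
r₁ = 7362 km = 7.362×10⁶ m.
r₂ = 14570 km = 1.457×10⁷ m.
Transfer ellipse a_t = (r₁ + r₂)/2 = 1.097×10⁷ m.
At r₁: circular v_c1 = √(μ/r₁) = 7358 m/s; transfer-perigee v_p = √[μ(2/r₁ − 1/a_t)] = 8481 m/s.
At r₂: circular v_c2 = √(μ/r₂) = 5230 m/s; transfer-apogee v_a = √[μ(2/r₂ − 1/a_t)] = 4285 m/s.
Δv₂ = v_c2 − v_a = 944.8 m/s.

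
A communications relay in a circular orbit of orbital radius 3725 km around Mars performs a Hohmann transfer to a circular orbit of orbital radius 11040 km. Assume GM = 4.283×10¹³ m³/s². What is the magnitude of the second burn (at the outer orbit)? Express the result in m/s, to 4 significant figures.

Δv ≈ 570.5 m/s

r₁ = 3725 km = 3.725×10⁶ m.
r₂ = 11040 km = 1.104×10⁷ m.
Transfer ellipse a_t = (r₁ + r₂)/2 = 7.382×10⁶ m.
At r₁: circular v_c1 = √(μ/r₁) = 3391 m/s; transfer-periapsis v_p = √[μ(2/r₁ − 1/a_t)] = 4147 m/s.
At r₂: circular v_c2 = √(μ/r₂) = 1970 m/s; transfer-apoapsis v_a = √[μ(2/r₂ − 1/a_t)] = 1399 m/s.
Δv₂ = v_c2 − v_a = 570.5 m/s.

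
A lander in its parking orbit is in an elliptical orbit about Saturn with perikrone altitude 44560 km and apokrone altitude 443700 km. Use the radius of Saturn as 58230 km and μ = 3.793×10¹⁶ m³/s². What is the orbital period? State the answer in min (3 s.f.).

r_p = 58230 + 44560 = 102790 km = 1.0279×10⁸ m.
r_a = 58230 + 443700 = 501930 km = 5.0193×10⁸ m.
Semi-major axis a = (r_p + r_a)/2 = (1.0279×10⁵ + 5.0193×10⁵)/2 = 3.0236×10⁵ km = 3.024×10⁸ m.
By Kepler's third law T = 2π√(a³/μ) = 2π × 2.700×10⁴ = 1.696×10⁵ s.
= 2827 min.

T ≈ 2830 min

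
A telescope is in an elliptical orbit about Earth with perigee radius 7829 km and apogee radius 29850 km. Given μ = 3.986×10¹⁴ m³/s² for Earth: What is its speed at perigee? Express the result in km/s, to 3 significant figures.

Semi-major axis a = (r_p + r_a)/2 = 18840 km = 1.884×10⁷ m.
Vis-viva: v² = μ(2/r − 1/a) = 3.986×10¹⁴ × (2.555×10⁻⁷ − 5.308×10⁻⁸) = 8.067×10⁷ m²/s².
v = 8982 m/s = 8.982 km/s.

v ≈ 8.98 km/s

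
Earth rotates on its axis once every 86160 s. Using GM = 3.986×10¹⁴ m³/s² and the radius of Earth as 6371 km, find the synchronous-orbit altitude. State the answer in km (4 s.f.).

h_sync ≈ 35790 km

A synchronous orbit has period T, so by Kepler's third law a = (μT²/4π²)^(1/3).
μT²/4π² = 3.986×10¹⁴ × (8.616×10⁴)² / 39.48 = 7.495×10²² m³.
a = 4.216×10⁷ m = 42163 km.
Altitude h = a − R = 42163 − 6371 = 35792 km.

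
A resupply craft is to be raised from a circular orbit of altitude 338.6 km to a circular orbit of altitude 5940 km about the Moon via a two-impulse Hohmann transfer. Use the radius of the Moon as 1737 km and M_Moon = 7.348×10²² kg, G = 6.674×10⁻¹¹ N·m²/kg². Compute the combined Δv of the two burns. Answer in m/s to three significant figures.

μ = GM = 6.674×10⁻¹¹ × 7.348×10²² = 4.904×10¹² m³/s².
r₁ = 1737 + 338.6 = 2075.6 km = 2.0756×10⁶ m.
r₂ = 1737 + 5940 = 7677.0 km = 7.6770×10⁶ m.
Transfer ellipse a_t = (r₁ + r₂)/2 = 4.876×10⁶ m.
At r₁: circular v_c1 = √(μ/r₁) = 1537 m/s; transfer-perilune v_p = √[μ(2/r₁ − 1/a_t)] = 1929 m/s.
Δv₁ = v_p − v_c1 = 391.6 m/s.
At r₂: circular v_c2 = √(μ/r₂) = 799.2 m/s; transfer-apolune v_a = √[μ(2/r₂ − 1/a_t)] = 521.4 m/s.
Δv₂ = v_c2 − v_a = 277.8 m/s.
Total Δv = Δv₁ + Δv₂ = 669.4 m/s.

Δv_total ≈ 669 m/s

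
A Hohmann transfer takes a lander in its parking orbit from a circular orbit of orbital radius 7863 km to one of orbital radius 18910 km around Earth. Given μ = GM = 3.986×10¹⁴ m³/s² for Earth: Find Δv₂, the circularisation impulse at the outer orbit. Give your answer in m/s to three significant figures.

Δv ≈ 1070 m/s

r₁ = 7863 km = 7.863×10⁶ m.
r₂ = 18910 km = 1.891×10⁷ m.
Transfer ellipse a_t = (r₁ + r₂)/2 = 1.339×10⁷ m.
At r₁: circular v_c1 = √(μ/r₁) = 7120 m/s; transfer-perigee v_p = √[μ(2/r₁ − 1/a_t)] = 8462 m/s.
At r₂: circular v_c2 = √(μ/r₂) = 4591 m/s; transfer-apogee v_a = √[μ(2/r₂ − 1/a_t)] = 3519 m/s.
Δv₂ = v_c2 − v_a = 1072 m/s.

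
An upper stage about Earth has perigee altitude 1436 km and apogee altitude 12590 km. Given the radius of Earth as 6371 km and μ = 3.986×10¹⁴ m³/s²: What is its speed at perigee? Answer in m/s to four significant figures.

r_p = 6371 + 1436 = 7807.0 km = 7.8070×10⁶ m.
r_a = 6371 + 12590 = 18961 km = 1.8961×10⁷ m.
Semi-major axis a = (r_p + r_a)/2 = 13384 km = 1.338×10⁷ m.
Vis-viva: v² = μ(2/r − 1/a) = 3.986×10¹⁴ × (2.562×10⁻⁷ − 7.472×10⁻⁸) = 7.233×10⁷ m²/s².
v = 8505 m/s.

v ≈ 8505 m/s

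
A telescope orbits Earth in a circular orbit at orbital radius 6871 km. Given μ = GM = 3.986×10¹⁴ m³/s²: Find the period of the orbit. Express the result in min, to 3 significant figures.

T ≈ 94.5 min

r = 6871 km = 6.871×10⁶ m.
Kepler's third law: T = 2π√(r³/μ) = 2π√((6.871×10⁶)³ / 3.986×10¹⁴).
r³/μ = 8.138×10⁵ s², so T = 2π × 9.021×10² = 5.668×10³ s.
Converting: 5.668×10³ s ÷ 60.00 = 94.47 min.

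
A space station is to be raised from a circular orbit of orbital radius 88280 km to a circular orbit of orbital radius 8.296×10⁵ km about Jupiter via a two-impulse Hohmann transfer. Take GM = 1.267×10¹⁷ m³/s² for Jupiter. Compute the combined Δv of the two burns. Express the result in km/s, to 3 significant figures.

Δv_total ≈ 20.0 km/s

r₁ = 88280 km = 8.828×10⁷ m.
r₂ = 8.296×10⁵ km = 8.296×10⁸ m.
Transfer ellipse a_t = (r₁ + r₂)/2 = 4.589×10⁸ m.
At r₁: circular v_c1 = √(μ/r₁) = 37880 m/s; transfer-perijove v_p = √[μ(2/r₁ − 1/a_t)] = 50930 m/s.
Δv₁ = v_p − v_c1 = 13050 m/s.
At r₂: circular v_c2 = √(μ/r₂) = 12360 m/s; transfer-apojove v_a = √[μ(2/r₂ − 1/a_t)] = 5420 m/s.
Δv₂ = v_c2 − v_a = 6938 m/s.
Total Δv = Δv₁ + Δv₂ = 19990 m/s = 19.99 km/s.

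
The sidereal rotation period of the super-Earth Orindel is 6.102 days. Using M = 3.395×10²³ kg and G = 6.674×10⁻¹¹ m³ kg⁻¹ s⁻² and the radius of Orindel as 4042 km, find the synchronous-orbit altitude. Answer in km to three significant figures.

μ = GM = 6.674×10⁻¹¹ × 3.395×10²³ = 2.266×10¹³ m³/s².
T = 6.102 days = 5.272×10⁵ s.
A synchronous orbit has period T, so by Kepler's third law a = (μT²/4π²)^(1/3).
μT²/4π² = 2.266×10¹³ × (5.272×10⁵)² / 39.48 = 1.595×10²³ m³.
a = 5.423×10⁷ m = 54235 km.
Altitude h = a − R = 54235 − 4042 = 50193 km.

h_sync ≈ 50200 km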